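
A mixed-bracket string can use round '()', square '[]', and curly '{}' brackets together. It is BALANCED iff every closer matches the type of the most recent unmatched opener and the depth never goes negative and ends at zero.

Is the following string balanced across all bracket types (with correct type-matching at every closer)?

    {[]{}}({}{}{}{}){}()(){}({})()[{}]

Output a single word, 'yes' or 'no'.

Answer: yes

Derivation:
pos 0: push '{'; stack = {
pos 1: push '['; stack = {[
pos 2: ']' matches '['; pop; stack = {
pos 3: push '{'; stack = {{
pos 4: '}' matches '{'; pop; stack = {
pos 5: '}' matches '{'; pop; stack = (empty)
pos 6: push '('; stack = (
pos 7: push '{'; stack = ({
pos 8: '}' matches '{'; pop; stack = (
pos 9: push '{'; stack = ({
pos 10: '}' matches '{'; pop; stack = (
pos 11: push '{'; stack = ({
pos 12: '}' matches '{'; pop; stack = (
pos 13: push '{'; stack = ({
pos 14: '}' matches '{'; pop; stack = (
pos 15: ')' matches '('; pop; stack = (empty)
pos 16: push '{'; stack = {
pos 17: '}' matches '{'; pop; stack = (empty)
pos 18: push '('; stack = (
pos 19: ')' matches '('; pop; stack = (empty)
pos 20: push '('; stack = (
pos 21: ')' matches '('; pop; stack = (empty)
pos 22: push '{'; stack = {
pos 23: '}' matches '{'; pop; stack = (empty)
pos 24: push '('; stack = (
pos 25: push '{'; stack = ({
pos 26: '}' matches '{'; pop; stack = (
pos 27: ')' matches '('; pop; stack = (empty)
pos 28: push '('; stack = (
pos 29: ')' matches '('; pop; stack = (empty)
pos 30: push '['; stack = [
pos 31: push '{'; stack = [{
pos 32: '}' matches '{'; pop; stack = [
pos 33: ']' matches '['; pop; stack = (empty)
end: stack empty → VALID
Verdict: properly nested → yes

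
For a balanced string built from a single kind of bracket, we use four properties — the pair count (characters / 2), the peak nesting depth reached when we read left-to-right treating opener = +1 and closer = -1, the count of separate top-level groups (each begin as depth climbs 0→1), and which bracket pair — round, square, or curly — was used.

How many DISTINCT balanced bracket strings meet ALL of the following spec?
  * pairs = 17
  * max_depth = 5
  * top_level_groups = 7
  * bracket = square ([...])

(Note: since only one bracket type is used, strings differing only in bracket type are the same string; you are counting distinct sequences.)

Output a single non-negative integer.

Spec: pairs=17 depth=5 groups=7
Count(depth <= 5) = 1917846
Count(depth <= 4) = 1396927
Count(depth == 5) = 1917846 - 1396927 = 520919

Answer: 520919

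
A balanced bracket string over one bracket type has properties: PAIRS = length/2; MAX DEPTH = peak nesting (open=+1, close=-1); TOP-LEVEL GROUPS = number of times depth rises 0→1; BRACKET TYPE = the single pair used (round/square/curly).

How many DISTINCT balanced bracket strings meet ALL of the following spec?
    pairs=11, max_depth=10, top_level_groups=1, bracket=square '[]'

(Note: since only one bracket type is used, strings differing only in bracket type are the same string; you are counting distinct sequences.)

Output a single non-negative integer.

Spec: pairs=11 depth=10 groups=1
Count(depth <= 10) = 16795
Count(depth <= 9) = 16778
Count(depth == 10) = 16795 - 16778 = 17

Answer: 17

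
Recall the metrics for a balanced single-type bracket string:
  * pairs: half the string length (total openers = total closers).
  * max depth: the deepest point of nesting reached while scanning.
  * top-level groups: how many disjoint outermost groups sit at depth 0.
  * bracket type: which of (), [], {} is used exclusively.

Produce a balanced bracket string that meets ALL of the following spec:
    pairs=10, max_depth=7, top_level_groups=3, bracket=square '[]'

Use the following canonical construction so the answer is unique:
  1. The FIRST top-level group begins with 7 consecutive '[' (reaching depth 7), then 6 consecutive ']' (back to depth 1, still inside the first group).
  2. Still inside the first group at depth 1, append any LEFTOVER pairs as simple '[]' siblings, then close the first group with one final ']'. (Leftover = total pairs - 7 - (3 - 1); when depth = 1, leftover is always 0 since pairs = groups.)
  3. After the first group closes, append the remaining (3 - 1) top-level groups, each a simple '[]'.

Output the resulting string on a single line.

Spec: pairs=10 depth=7 groups=3
Leftover pairs = 10 - 7 - (3-1) = 1
First group: deep chain of depth 7 + 1 sibling pairs
Remaining 2 groups: simple '[]' each

Answer: [[[[[[[]]]]]][]][][]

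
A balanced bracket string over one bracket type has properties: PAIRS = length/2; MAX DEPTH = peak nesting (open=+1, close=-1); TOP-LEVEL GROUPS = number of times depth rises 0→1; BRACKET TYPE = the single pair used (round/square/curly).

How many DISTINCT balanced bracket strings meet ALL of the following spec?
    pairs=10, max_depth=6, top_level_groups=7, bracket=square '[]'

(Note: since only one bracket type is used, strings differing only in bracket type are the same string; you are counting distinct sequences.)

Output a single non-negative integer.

Answer: 0

Derivation:
Spec: pairs=10 depth=6 groups=7
Count(depth <= 6) = 154
Count(depth <= 5) = 154
Count(depth == 6) = 154 - 154 = 0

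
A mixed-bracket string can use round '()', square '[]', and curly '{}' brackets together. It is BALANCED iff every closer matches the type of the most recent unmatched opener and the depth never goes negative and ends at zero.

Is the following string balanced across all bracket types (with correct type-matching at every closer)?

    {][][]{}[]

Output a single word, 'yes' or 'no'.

Answer: no

Derivation:
pos 0: push '{'; stack = {
pos 1: saw closer ']' but top of stack is '{' (expected '}') → INVALID
Verdict: type mismatch at position 1: ']' closes '{' → no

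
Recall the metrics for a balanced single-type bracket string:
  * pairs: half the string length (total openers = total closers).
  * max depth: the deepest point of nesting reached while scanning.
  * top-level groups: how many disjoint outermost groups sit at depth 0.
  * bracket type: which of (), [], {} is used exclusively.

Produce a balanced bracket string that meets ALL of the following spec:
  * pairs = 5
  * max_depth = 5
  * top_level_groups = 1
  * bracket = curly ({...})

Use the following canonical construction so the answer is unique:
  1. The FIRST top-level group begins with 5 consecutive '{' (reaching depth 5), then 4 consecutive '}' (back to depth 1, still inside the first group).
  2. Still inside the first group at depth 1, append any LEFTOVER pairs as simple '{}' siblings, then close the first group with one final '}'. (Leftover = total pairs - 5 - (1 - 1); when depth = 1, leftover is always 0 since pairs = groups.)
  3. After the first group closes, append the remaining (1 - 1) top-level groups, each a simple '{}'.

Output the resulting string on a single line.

Spec: pairs=5 depth=5 groups=1
Leftover pairs = 5 - 5 - (1-1) = 0
First group: deep chain of depth 5 + 0 sibling pairs
Remaining 0 groups: simple '{}' each

Answer: {{{{{}}}}}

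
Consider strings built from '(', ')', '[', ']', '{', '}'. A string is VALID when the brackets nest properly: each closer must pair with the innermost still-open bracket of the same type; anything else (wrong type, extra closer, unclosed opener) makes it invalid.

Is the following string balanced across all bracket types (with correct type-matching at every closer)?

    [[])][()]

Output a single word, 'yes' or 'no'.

Answer: no

Derivation:
pos 0: push '['; stack = [
pos 1: push '['; stack = [[
pos 2: ']' matches '['; pop; stack = [
pos 3: saw closer ')' but top of stack is '[' (expected ']') → INVALID
Verdict: type mismatch at position 3: ')' closes '[' → no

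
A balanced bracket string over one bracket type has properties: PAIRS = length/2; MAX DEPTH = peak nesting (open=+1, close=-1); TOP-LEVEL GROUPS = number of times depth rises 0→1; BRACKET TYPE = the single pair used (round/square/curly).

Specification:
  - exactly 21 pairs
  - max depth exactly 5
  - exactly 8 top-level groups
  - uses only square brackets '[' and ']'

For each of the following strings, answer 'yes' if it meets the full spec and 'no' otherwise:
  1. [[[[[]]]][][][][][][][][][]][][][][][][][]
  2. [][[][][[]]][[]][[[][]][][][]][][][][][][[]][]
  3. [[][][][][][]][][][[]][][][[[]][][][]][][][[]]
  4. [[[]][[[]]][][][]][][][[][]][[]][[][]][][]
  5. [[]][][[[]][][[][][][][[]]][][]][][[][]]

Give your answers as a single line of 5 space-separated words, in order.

String 1 '[[[[[]]]][][][][][][][][][]][][][][][][][]': depth seq [1 2 3 4 5 4 3 2 1 2 1 2 1 2 1 2 1 2 1 2 1 2 1 2 1 2 1 0 1 0 1 0 1 0 1 0 1 0 1 0 1 0]
  -> pairs=21 depth=5 groups=8 -> yes
String 2 '[][[][][[]]][[]][[[][]][][][]][][][][][][[]][]': depth seq [1 0 1 2 1 2 1 2 3 2 1 0 1 2 1 0 1 2 3 2 3 2 1 2 1 2 1 2 1 0 1 0 1 0 1 0 1 0 1 0 1 2 1 0 1 0]
  -> pairs=23 depth=3 groups=11 -> no
String 3 '[[][][][][][]][][][[]][][][[[]][][][]][][][[]]': depth seq [1 2 1 2 1 2 1 2 1 2 1 2 1 0 1 0 1 0 1 2 1 0 1 0 1 0 1 2 3 2 1 2 1 2 1 2 1 0 1 0 1 0 1 2 1 0]
  -> pairs=23 depth=3 groups=10 -> no
String 4 '[[[]][[[]]][][][]][][][[][]][[]][[][]][][]': depth seq [1 2 3 2 1 2 3 4 3 2 1 2 1 2 1 2 1 0 1 0 1 0 1 2 1 2 1 0 1 2 1 0 1 2 1 2 1 0 1 0 1 0]
  -> pairs=21 depth=4 groups=8 -> no
String 5 '[[]][][[[]][][[][][][][[]]][][]][][[][]]': depth seq [1 2 1 0 1 0 1 2 3 2 1 2 1 2 3 2 3 2 3 2 3 2 3 4 3 2 1 2 1 2 1 0 1 0 1 2 1 2 1 0]
  -> pairs=20 depth=4 groups=5 -> no

Answer: yes no no no no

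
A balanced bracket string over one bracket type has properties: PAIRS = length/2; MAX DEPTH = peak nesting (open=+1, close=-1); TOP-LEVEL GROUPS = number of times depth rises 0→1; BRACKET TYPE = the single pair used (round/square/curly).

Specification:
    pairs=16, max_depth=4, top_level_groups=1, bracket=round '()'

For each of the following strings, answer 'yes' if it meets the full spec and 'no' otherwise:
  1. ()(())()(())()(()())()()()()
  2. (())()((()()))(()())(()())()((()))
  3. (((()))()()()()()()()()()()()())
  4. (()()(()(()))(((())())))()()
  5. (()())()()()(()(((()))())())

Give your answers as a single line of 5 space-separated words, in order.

Answer: no no yes no no

Derivation:
String 1 '()(())()(())()(()())()()()()': depth seq [1 0 1 2 1 0 1 0 1 2 1 0 1 0 1 2 1 2 1 0 1 0 1 0 1 0 1 0]
  -> pairs=14 depth=2 groups=10 -> no
String 2 '(())()((()()))(()())(()())()((()))': depth seq [1 2 1 0 1 0 1 2 3 2 3 2 1 0 1 2 1 2 1 0 1 2 1 2 1 0 1 0 1 2 3 2 1 0]
  -> pairs=17 depth=3 groups=7 -> no
String 3 '(((()))()()()()()()()()()()()())': depth seq [1 2 3 4 3 2 1 2 1 2 1 2 1 2 1 2 1 2 1 2 1 2 1 2 1 2 1 2 1 2 1 0]
  -> pairs=16 depth=4 groups=1 -> yes
String 4 '(()()(()(()))(((())())))()()': depth seq [1 2 1 2 1 2 3 2 3 4 3 2 1 2 3 4 5 4 3 4 3 2 1 0 1 0 1 0]
  -> pairs=14 depth=5 groups=3 -> no
String 5 '(()())()()()(()(((()))())())': depth seq [1 2 1 2 1 0 1 0 1 0 1 0 1 2 1 2 3 4 5 4 3 2 3 2 1 2 1 0]
  -> pairs=14 depth=5 groups=5 -> no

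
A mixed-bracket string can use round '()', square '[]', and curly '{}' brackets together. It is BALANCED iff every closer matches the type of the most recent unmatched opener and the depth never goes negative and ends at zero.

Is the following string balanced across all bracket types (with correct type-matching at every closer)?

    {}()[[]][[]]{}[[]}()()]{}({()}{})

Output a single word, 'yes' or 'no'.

pos 0: push '{'; stack = {
pos 1: '}' matches '{'; pop; stack = (empty)
pos 2: push '('; stack = (
pos 3: ')' matches '('; pop; stack = (empty)
pos 4: push '['; stack = [
pos 5: push '['; stack = [[
pos 6: ']' matches '['; pop; stack = [
pos 7: ']' matches '['; pop; stack = (empty)
pos 8: push '['; stack = [
pos 9: push '['; stack = [[
pos 10: ']' matches '['; pop; stack = [
pos 11: ']' matches '['; pop; stack = (empty)
pos 12: push '{'; stack = {
pos 13: '}' matches '{'; pop; stack = (empty)
pos 14: push '['; stack = [
pos 15: push '['; stack = [[
pos 16: ']' matches '['; pop; stack = [
pos 17: saw closer '}' but top of stack is '[' (expected ']') → INVALID
Verdict: type mismatch at position 17: '}' closes '[' → no

Answer: no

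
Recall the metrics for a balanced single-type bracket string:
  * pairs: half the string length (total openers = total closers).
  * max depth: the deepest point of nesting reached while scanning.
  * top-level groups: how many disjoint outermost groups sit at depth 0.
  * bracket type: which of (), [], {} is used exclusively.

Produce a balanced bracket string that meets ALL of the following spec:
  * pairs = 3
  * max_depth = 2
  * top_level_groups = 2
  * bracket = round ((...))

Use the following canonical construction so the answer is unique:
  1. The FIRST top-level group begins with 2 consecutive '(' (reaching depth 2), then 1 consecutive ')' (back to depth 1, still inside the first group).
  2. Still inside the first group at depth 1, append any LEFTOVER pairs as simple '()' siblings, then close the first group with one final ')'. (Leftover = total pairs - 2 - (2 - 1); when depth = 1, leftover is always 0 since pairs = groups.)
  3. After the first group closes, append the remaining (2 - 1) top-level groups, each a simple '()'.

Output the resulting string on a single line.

Spec: pairs=3 depth=2 groups=2
Leftover pairs = 3 - 2 - (2-1) = 0
First group: deep chain of depth 2 + 0 sibling pairs
Remaining 1 groups: simple '()' each

Answer: (())()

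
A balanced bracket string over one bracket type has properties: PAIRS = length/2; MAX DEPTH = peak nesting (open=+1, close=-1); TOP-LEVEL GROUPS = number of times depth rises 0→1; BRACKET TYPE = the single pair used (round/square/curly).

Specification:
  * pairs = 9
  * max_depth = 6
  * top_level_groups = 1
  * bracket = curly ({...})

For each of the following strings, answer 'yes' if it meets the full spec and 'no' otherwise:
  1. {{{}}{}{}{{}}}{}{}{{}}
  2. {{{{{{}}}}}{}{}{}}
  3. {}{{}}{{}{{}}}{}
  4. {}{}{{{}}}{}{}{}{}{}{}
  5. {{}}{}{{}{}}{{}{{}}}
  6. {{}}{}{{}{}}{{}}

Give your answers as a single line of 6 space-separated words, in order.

String 1 '{{{}}{}{}{{}}}{}{}{{}}': depth seq [1 2 3 2 1 2 1 2 1 2 3 2 1 0 1 0 1 0 1 2 1 0]
  -> pairs=11 depth=3 groups=4 -> no
String 2 '{{{{{{}}}}}{}{}{}}': depth seq [1 2 3 4 5 6 5 4 3 2 1 2 1 2 1 2 1 0]
  -> pairs=9 depth=6 groups=1 -> yes
String 3 '{}{{}}{{}{{}}}{}': depth seq [1 0 1 2 1 0 1 2 1 2 3 2 1 0 1 0]
  -> pairs=8 depth=3 groups=4 -> no
String 4 '{}{}{{{}}}{}{}{}{}{}{}': depth seq [1 0 1 0 1 2 3 2 1 0 1 0 1 0 1 0 1 0 1 0 1 0]
  -> pairs=11 depth=3 groups=9 -> no
String 5 '{{}}{}{{}{}}{{}{{}}}': depth seq [1 2 1 0 1 0 1 2 1 2 1 0 1 2 1 2 3 2 1 0]
  -> pairs=10 depth=3 groups=4 -> no
String 6 '{{}}{}{{}{}}{{}}': depth seq [1 2 1 0 1 0 1 2 1 2 1 0 1 2 1 0]
  -> pairs=8 depth=2 groups=4 -> no

Answer: no yes no no no no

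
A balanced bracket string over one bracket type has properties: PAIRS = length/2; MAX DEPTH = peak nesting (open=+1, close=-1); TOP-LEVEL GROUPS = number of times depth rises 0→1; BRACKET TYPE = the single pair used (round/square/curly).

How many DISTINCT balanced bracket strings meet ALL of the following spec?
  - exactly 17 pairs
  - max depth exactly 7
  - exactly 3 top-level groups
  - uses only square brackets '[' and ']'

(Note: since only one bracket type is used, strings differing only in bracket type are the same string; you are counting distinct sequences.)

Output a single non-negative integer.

Spec: pairs=17 depth=7 groups=3
Count(depth <= 7) = 22690560
Count(depth <= 6) = 18538485
Count(depth == 7) = 22690560 - 18538485 = 4152075

Answer: 4152075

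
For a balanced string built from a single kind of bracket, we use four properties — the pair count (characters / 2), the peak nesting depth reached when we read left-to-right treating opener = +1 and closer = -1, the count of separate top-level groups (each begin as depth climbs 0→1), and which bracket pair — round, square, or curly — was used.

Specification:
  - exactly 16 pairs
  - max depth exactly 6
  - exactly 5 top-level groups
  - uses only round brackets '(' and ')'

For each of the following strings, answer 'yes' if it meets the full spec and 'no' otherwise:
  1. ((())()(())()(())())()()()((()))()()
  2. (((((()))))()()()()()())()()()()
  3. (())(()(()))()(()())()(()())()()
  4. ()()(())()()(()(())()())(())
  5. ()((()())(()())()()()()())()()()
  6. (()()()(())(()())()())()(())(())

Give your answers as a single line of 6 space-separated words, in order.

Answer: no yes no no no no

Derivation:
String 1 '((())()(())()(())())()()()((()))()()': depth seq [1 2 3 2 1 2 1 2 3 2 1 2 1 2 3 2 1 2 1 0 1 0 1 0 1 0 1 2 3 2 1 0 1 0 1 0]
  -> pairs=18 depth=3 groups=7 -> no
String 2 '(((((()))))()()()()()())()()()()': depth seq [1 2 3 4 5 6 5 4 3 2 1 2 1 2 1 2 1 2 1 2 1 2 1 0 1 0 1 0 1 0 1 0]
  -> pairs=16 depth=6 groups=5 -> yes
String 3 '(())(()(()))()(()())()(()())()()': depth seq [1 2 1 0 1 2 1 2 3 2 1 0 1 0 1 2 1 2 1 0 1 0 1 2 1 2 1 0 1 0 1 0]
  -> pairs=16 depth=3 groups=8 -> no
String 4 '()()(())()()(()(())()())(())': depth seq [1 0 1 0 1 2 1 0 1 0 1 0 1 2 1 2 3 2 1 2 1 2 1 0 1 2 1 0]
  -> pairs=14 depth=3 groups=7 -> no
String 5 '()((()())(()())()()()()())()()()': depth seq [1 0 1 2 3 2 3 2 1 2 3 2 3 2 1 2 1 2 1 2 1 2 1 2 1 0 1 0 1 0 1 0]
  -> pairs=16 depth=3 groups=5 -> no
String 6 '(()()()(())(()())()())()(())(())': depth seq [1 2 1 2 1 2 1 2 3 2 1 2 3 2 3 2 1 2 1 2 1 0 1 0 1 2 1 0 1 2 1 0]
  -> pairs=16 depth=3 groups=4 -> no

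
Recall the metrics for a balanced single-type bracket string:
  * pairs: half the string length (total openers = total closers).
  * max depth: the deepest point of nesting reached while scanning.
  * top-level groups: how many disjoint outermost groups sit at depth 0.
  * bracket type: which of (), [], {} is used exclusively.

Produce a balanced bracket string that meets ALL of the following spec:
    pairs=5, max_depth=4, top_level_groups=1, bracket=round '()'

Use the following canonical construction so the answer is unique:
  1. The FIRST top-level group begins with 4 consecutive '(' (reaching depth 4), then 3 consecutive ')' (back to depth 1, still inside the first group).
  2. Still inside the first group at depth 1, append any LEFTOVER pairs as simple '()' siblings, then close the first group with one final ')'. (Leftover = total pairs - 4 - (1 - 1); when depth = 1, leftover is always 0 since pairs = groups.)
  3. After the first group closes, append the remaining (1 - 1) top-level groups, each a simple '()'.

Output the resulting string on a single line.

Spec: pairs=5 depth=4 groups=1
Leftover pairs = 5 - 4 - (1-1) = 1
First group: deep chain of depth 4 + 1 sibling pairs
Remaining 0 groups: simple '()' each

Answer: (((()))())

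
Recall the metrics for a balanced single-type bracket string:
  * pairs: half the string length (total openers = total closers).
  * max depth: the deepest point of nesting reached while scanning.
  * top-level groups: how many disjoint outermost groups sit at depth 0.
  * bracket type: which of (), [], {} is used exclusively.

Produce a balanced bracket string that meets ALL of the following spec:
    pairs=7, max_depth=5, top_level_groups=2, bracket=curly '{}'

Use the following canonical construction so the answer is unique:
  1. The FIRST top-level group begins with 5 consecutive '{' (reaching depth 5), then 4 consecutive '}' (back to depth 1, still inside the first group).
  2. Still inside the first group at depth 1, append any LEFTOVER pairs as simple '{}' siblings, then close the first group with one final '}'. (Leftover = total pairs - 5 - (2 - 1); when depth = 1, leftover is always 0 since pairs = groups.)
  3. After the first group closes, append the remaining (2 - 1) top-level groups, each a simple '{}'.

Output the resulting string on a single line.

Spec: pairs=7 depth=5 groups=2
Leftover pairs = 7 - 5 - (2-1) = 1
First group: deep chain of depth 5 + 1 sibling pairs
Remaining 1 groups: simple '{}' each

Answer: {{{{{}}}}{}}{}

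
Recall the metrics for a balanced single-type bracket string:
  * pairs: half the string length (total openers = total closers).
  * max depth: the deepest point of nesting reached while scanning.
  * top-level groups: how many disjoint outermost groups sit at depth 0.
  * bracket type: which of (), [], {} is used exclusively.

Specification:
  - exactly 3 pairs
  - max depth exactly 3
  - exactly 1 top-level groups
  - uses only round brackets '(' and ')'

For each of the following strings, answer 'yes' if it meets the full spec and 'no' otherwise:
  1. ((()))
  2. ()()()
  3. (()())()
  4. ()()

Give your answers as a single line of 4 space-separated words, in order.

Answer: yes no no no

Derivation:
String 1 '((()))': depth seq [1 2 3 2 1 0]
  -> pairs=3 depth=3 groups=1 -> yes
String 2 '()()()': depth seq [1 0 1 0 1 0]
  -> pairs=3 depth=1 groups=3 -> no
String 3 '(()())()': depth seq [1 2 1 2 1 0 1 0]
  -> pairs=4 depth=2 groups=2 -> no
String 4 '()()': depth seq [1 0 1 0]
  -> pairs=2 depth=1 groups=2 -> no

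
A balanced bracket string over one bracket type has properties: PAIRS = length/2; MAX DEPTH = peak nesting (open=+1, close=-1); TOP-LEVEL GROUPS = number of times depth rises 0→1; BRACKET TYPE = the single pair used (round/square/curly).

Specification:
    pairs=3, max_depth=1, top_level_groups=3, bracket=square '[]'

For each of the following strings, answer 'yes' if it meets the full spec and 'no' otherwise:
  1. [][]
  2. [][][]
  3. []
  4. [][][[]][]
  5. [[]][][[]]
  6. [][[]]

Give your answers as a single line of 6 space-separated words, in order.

Answer: no yes no no no no

Derivation:
String 1 '[][]': depth seq [1 0 1 0]
  -> pairs=2 depth=1 groups=2 -> no
String 2 '[][][]': depth seq [1 0 1 0 1 0]
  -> pairs=3 depth=1 groups=3 -> yes
String 3 '[]': depth seq [1 0]
  -> pairs=1 depth=1 groups=1 -> no
String 4 '[][][[]][]': depth seq [1 0 1 0 1 2 1 0 1 0]
  -> pairs=5 depth=2 groups=4 -> no
String 5 '[[]][][[]]': depth seq [1 2 1 0 1 0 1 2 1 0]
  -> pairs=5 depth=2 groups=3 -> no
String 6 '[][[]]': depth seq [1 0 1 2 1 0]
  -> pairs=3 depth=2 groups=2 -> no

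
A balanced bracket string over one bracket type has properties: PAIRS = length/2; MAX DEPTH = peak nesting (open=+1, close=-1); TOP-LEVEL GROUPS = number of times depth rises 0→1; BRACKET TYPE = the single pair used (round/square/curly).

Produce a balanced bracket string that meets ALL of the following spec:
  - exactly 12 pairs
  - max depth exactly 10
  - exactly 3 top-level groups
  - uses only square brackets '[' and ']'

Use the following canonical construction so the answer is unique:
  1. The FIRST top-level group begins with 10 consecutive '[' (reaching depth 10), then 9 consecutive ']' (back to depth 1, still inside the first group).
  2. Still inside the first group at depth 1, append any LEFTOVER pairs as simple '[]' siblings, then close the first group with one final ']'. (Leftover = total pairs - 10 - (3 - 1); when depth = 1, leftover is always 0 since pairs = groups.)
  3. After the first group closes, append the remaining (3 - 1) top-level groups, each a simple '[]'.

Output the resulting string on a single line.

Answer: [[[[[[[[[[]]]]]]]]]][][]

Derivation:
Spec: pairs=12 depth=10 groups=3
Leftover pairs = 12 - 10 - (3-1) = 0
First group: deep chain of depth 10 + 0 sibling pairs
Remaining 2 groups: simple '[]' each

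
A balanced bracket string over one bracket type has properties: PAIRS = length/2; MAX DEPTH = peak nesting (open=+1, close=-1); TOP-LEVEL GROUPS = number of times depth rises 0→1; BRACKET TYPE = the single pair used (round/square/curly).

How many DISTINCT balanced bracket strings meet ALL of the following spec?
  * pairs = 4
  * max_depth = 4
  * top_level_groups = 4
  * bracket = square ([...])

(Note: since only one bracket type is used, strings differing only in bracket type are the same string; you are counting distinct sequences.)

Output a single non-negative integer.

Spec: pairs=4 depth=4 groups=4
Count(depth <= 4) = 1
Count(depth <= 3) = 1
Count(depth == 4) = 1 - 1 = 0

Answer: 0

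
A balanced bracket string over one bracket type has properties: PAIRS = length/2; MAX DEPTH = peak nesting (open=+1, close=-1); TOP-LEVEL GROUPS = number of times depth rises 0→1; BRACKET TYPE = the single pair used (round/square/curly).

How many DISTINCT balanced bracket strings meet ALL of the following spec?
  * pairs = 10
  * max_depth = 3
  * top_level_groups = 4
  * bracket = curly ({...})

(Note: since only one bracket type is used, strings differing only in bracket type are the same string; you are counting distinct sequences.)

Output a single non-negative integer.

Spec: pairs=10 depth=3 groups=4
Count(depth <= 3) = 968
Count(depth <= 2) = 84
Count(depth == 3) = 968 - 84 = 884

Answer: 884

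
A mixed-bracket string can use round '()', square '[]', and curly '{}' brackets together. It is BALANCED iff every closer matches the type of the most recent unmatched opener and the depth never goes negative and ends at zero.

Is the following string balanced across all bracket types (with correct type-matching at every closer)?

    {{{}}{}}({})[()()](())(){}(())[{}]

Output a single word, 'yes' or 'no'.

pos 0: push '{'; stack = {
pos 1: push '{'; stack = {{
pos 2: push '{'; stack = {{{
pos 3: '}' matches '{'; pop; stack = {{
pos 4: '}' matches '{'; pop; stack = {
pos 5: push '{'; stack = {{
pos 6: '}' matches '{'; pop; stack = {
pos 7: '}' matches '{'; pop; stack = (empty)
pos 8: push '('; stack = (
pos 9: push '{'; stack = ({
pos 10: '}' matches '{'; pop; stack = (
pos 11: ')' matches '('; pop; stack = (empty)
pos 12: push '['; stack = [
pos 13: push '('; stack = [(
pos 14: ')' matches '('; pop; stack = [
pos 15: push '('; stack = [(
pos 16: ')' matches '('; pop; stack = [
pos 17: ']' matches '['; pop; stack = (empty)
pos 18: push '('; stack = (
pos 19: push '('; stack = ((
pos 20: ')' matches '('; pop; stack = (
pos 21: ')' matches '('; pop; stack = (empty)
pos 22: push '('; stack = (
pos 23: ')' matches '('; pop; stack = (empty)
pos 24: push '{'; stack = {
pos 25: '}' matches '{'; pop; stack = (empty)
pos 26: push '('; stack = (
pos 27: push '('; stack = ((
pos 28: ')' matches '('; pop; stack = (
pos 29: ')' matches '('; pop; stack = (empty)
pos 30: push '['; stack = [
pos 31: push '{'; stack = [{
pos 32: '}' matches '{'; pop; stack = [
pos 33: ']' matches '['; pop; stack = (empty)
end: stack empty → VALID
Verdict: properly nested → yes

Answer: yes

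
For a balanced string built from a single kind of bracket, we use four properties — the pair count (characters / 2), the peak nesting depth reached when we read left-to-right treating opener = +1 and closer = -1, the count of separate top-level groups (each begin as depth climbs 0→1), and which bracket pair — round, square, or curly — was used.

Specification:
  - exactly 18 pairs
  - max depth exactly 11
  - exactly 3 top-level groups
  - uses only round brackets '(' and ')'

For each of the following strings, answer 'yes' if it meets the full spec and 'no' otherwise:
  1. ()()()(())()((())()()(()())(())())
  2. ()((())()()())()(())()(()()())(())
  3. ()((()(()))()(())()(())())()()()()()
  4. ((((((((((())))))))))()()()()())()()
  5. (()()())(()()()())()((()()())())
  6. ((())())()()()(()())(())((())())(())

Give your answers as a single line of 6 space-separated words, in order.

String 1 '()()()(())()((())()()(()())(())())': depth seq [1 0 1 0 1 0 1 2 1 0 1 0 1 2 3 2 1 2 1 2 1 2 3 2 3 2 1 2 3 2 1 2 1 0]
  -> pairs=17 depth=3 groups=6 -> no
String 2 '()((())()()())()(())()(()()())(())': depth seq [1 0 1 2 3 2 1 2 1 2 1 2 1 0 1 0 1 2 1 0 1 0 1 2 1 2 1 2 1 0 1 2 1 0]
  -> pairs=17 depth=3 groups=7 -> no
String 3 '()((()(()))()(())()(())())()()()()()': depth seq [1 0 1 2 3 2 3 4 3 2 1 2 1 2 3 2 1 2 1 2 3 2 1 2 1 0 1 0 1 0 1 0 1 0 1 0]
  -> pairs=18 depth=4 groups=7 -> no
String 4 '((((((((((())))))))))()()()()())()()': depth seq [1 2 3 4 5 6 7 8 9 10 11 10 9 8 7 6 5 4 3 2 1 2 1 2 1 2 1 2 1 2 1 0 1 0 1 0]
  -> pairs=18 depth=11 groups=3 -> yes
String 5 '(()()())(()()()())()((()()())())': depth seq [1 2 1 2 1 2 1 0 1 2 1 2 1 2 1 2 1 0 1 0 1 2 3 2 3 2 3 2 1 2 1 0]
  -> pairs=16 depth=3 groups=4 -> no
String 6 '((())())()()()(()())(())((())())(())': depth seq [1 2 3 2 1 2 1 0 1 0 1 0 1 0 1 2 1 2 1 0 1 2 1 0 1 2 3 2 1 2 1 0 1 2 1 0]
  -> pairs=18 depth=3 groups=8 -> no

Answer: no no no yes no no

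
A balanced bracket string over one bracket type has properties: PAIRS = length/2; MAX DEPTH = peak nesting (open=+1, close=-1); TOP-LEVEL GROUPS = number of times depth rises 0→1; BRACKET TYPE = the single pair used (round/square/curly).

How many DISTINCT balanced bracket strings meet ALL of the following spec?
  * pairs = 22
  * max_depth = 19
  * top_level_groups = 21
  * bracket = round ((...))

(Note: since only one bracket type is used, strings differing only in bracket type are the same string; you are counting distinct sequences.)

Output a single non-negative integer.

Answer: 0

Derivation:
Spec: pairs=22 depth=19 groups=21
Count(depth <= 19) = 21
Count(depth <= 18) = 21
Count(depth == 19) = 21 - 21 = 0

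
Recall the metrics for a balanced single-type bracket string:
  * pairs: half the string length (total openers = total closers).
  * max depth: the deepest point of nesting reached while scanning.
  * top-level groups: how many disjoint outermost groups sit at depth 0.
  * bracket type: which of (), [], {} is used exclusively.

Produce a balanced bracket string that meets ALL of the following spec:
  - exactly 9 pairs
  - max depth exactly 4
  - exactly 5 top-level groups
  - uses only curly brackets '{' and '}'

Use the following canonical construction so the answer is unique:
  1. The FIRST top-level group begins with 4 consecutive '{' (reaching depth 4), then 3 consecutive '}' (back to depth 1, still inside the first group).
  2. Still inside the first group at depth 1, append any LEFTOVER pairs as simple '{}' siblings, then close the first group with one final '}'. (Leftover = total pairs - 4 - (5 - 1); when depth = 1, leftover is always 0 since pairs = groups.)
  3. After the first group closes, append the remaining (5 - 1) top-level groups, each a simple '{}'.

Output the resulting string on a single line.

Spec: pairs=9 depth=4 groups=5
Leftover pairs = 9 - 4 - (5-1) = 1
First group: deep chain of depth 4 + 1 sibling pairs
Remaining 4 groups: simple '{}' each

Answer: {{{{}}}{}}{}{}{}{}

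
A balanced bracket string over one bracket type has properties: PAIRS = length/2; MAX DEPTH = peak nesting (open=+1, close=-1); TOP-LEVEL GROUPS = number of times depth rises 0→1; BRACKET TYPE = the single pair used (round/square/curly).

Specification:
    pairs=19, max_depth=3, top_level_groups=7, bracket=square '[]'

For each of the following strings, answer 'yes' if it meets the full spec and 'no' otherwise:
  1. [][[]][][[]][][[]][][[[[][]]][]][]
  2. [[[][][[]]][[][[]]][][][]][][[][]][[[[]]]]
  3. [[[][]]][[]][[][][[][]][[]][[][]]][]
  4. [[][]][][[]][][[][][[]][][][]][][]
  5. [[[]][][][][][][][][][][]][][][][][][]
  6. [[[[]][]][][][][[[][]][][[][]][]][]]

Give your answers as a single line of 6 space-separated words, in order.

Answer: no no no no yes no

Derivation:
String 1 '[][[]][][[]][][[]][][[[[][]]][]][]': depth seq [1 0 1 2 1 0 1 0 1 2 1 0 1 0 1 2 1 0 1 0 1 2 3 4 3 4 3 2 1 2 1 0 1 0]
  -> pairs=17 depth=4 groups=9 -> no
String 2 '[[[][][[]]][[][[]]][][][]][][[][]][[[[]]]]': depth seq [1 2 3 2 3 2 3 4 3 2 1 2 3 2 3 4 3 2 1 2 1 2 1 2 1 0 1 0 1 2 1 2 1 0 1 2 3 4 3 2 1 0]
  -> pairs=21 depth=4 groups=4 -> no
String 3 '[[[][]]][[]][[][][[][]][[]][[][]]][]': depth seq [1 2 3 2 3 2 1 0 1 2 1 0 1 2 1 2 1 2 3 2 3 2 1 2 3 2 1 2 3 2 3 2 1 0 1 0]
  -> pairs=18 depth=3 groups=4 -> no
String 4 '[[][]][][[]][][[][][[]][][][]][][]': depth seq [1 2 1 2 1 0 1 0 1 2 1 0 1 0 1 2 1 2 1 2 3 2 1 2 1 2 1 2 1 0 1 0 1 0]
  -> pairs=17 depth=3 groups=7 -> no
String 5 '[[[]][][][][][][][][][][]][][][][][][]': depth seq [1 2 3 2 1 2 1 2 1 2 1 2 1 2 1 2 1 2 1 2 1 2 1 2 1 0 1 0 1 0 1 0 1 0 1 0 1 0]
  -> pairs=19 depth=3 groups=7 -> yes
String 6 '[[[[]][]][][][][[[][]][][[][]][]][]]': depth seq [1 2 3 4 3 2 3 2 1 2 1 2 1 2 1 2 3 4 3 4 3 2 3 2 3 4 3 4 3 2 3 2 1 2 1 0]
  -> pairs=18 depth=4 groups=1 -> no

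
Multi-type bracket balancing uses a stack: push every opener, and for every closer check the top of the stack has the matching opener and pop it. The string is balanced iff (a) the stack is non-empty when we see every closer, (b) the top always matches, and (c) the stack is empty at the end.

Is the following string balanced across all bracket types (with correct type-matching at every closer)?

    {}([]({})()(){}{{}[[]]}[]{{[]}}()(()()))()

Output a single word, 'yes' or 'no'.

pos 0: push '{'; stack = {
pos 1: '}' matches '{'; pop; stack = (empty)
pos 2: push '('; stack = (
pos 3: push '['; stack = ([
pos 4: ']' matches '['; pop; stack = (
pos 5: push '('; stack = ((
pos 6: push '{'; stack = (({
pos 7: '}' matches '{'; pop; stack = ((
pos 8: ')' matches '('; pop; stack = (
pos 9: push '('; stack = ((
pos 10: ')' matches '('; pop; stack = (
pos 11: push '('; stack = ((
pos 12: ')' matches '('; pop; stack = (
pos 13: push '{'; stack = ({
pos 14: '}' matches '{'; pop; stack = (
pos 15: push '{'; stack = ({
pos 16: push '{'; stack = ({{
pos 17: '}' matches '{'; pop; stack = ({
pos 18: push '['; stack = ({[
pos 19: push '['; stack = ({[[
pos 20: ']' matches '['; pop; stack = ({[
pos 21: ']' matches '['; pop; stack = ({
pos 22: '}' matches '{'; pop; stack = (
pos 23: push '['; stack = ([
pos 24: ']' matches '['; pop; stack = (
pos 25: push '{'; stack = ({
pos 26: push '{'; stack = ({{
pos 27: push '['; stack = ({{[
pos 28: ']' matches '['; pop; stack = ({{
pos 29: '}' matches '{'; pop; stack = ({
pos 30: '}' matches '{'; pop; stack = (
pos 31: push '('; stack = ((
pos 32: ')' matches '('; pop; stack = (
pos 33: push '('; stack = ((
pos 34: push '('; stack = (((
pos 35: ')' matches '('; pop; stack = ((
pos 36: push '('; stack = (((
pos 37: ')' matches '('; pop; stack = ((
pos 38: ')' matches '('; pop; stack = (
pos 39: ')' matches '('; pop; stack = (empty)
pos 40: push '('; stack = (
pos 41: ')' matches '('; pop; stack = (empty)
end: stack empty → VALID
Verdict: properly nested → yes

Answer: yes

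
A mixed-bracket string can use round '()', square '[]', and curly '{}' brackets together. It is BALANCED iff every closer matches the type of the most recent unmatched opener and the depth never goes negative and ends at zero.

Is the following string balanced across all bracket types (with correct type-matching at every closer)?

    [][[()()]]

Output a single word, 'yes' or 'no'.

pos 0: push '['; stack = [
pos 1: ']' matches '['; pop; stack = (empty)
pos 2: push '['; stack = [
pos 3: push '['; stack = [[
pos 4: push '('; stack = [[(
pos 5: ')' matches '('; pop; stack = [[
pos 6: push '('; stack = [[(
pos 7: ')' matches '('; pop; stack = [[
pos 8: ']' matches '['; pop; stack = [
pos 9: ']' matches '['; pop; stack = (empty)
end: stack empty → VALID
Verdict: properly nested → yes

Answer: yes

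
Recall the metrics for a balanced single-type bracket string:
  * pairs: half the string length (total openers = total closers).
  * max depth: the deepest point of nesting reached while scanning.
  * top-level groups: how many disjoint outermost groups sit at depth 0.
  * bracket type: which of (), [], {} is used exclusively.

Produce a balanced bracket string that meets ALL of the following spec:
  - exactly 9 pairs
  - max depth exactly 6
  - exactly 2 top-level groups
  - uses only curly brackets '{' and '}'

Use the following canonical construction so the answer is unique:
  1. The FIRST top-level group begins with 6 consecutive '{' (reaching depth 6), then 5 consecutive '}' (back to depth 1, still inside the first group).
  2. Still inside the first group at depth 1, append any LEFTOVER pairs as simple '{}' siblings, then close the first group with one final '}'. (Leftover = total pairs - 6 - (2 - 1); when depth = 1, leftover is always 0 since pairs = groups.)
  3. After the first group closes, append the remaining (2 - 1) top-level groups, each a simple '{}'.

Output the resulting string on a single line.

Spec: pairs=9 depth=6 groups=2
Leftover pairs = 9 - 6 - (2-1) = 2
First group: deep chain of depth 6 + 2 sibling pairs
Remaining 1 groups: simple '{}' each

Answer: {{{{{{}}}}}{}{}}{}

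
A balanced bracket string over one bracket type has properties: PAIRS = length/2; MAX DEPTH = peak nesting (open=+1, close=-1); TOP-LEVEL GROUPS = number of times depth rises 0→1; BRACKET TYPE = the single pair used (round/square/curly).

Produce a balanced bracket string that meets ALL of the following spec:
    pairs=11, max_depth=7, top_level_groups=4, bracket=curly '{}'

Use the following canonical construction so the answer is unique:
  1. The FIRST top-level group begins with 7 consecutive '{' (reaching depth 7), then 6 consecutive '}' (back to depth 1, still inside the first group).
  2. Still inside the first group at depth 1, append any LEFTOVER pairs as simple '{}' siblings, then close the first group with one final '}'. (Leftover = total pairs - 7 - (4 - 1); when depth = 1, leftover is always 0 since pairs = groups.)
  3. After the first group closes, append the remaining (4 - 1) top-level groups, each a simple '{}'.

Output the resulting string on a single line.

Spec: pairs=11 depth=7 groups=4
Leftover pairs = 11 - 7 - (4-1) = 1
First group: deep chain of depth 7 + 1 sibling pairs
Remaining 3 groups: simple '{}' each

Answer: {{{{{{{}}}}}}{}}{}{}{}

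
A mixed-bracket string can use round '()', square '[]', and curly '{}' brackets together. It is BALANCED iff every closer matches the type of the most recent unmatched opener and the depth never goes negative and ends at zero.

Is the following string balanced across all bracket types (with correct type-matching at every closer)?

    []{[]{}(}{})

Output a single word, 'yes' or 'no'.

Answer: no

Derivation:
pos 0: push '['; stack = [
pos 1: ']' matches '['; pop; stack = (empty)
pos 2: push '{'; stack = {
pos 3: push '['; stack = {[
pos 4: ']' matches '['; pop; stack = {
pos 5: push '{'; stack = {{
pos 6: '}' matches '{'; pop; stack = {
pos 7: push '('; stack = {(
pos 8: saw closer '}' but top of stack is '(' (expected ')') → INVALID
Verdict: type mismatch at position 8: '}' closes '(' → no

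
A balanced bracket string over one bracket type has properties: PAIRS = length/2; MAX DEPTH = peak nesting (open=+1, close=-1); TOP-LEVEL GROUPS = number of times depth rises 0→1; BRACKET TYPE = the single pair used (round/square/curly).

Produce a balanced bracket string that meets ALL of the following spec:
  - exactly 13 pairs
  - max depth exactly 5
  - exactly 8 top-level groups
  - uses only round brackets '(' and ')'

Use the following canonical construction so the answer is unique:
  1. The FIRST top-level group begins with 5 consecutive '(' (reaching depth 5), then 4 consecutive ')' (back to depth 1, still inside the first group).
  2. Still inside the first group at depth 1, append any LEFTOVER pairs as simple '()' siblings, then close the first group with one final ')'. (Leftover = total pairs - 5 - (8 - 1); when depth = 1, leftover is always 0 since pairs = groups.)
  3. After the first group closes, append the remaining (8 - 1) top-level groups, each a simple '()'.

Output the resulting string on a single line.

Answer: ((((())))())()()()()()()()

Derivation:
Spec: pairs=13 depth=5 groups=8
Leftover pairs = 13 - 5 - (8-1) = 1
First group: deep chain of depth 5 + 1 sibling pairs
Remaining 7 groups: simple '()' each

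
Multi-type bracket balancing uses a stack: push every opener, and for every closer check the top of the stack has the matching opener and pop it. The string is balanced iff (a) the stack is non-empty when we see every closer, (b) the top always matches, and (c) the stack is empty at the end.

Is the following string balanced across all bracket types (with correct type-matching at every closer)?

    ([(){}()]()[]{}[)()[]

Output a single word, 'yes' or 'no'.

pos 0: push '('; stack = (
pos 1: push '['; stack = ([
pos 2: push '('; stack = ([(
pos 3: ')' matches '('; pop; stack = ([
pos 4: push '{'; stack = ([{
pos 5: '}' matches '{'; pop; stack = ([
pos 6: push '('; stack = ([(
pos 7: ')' matches '('; pop; stack = ([
pos 8: ']' matches '['; pop; stack = (
pos 9: push '('; stack = ((
pos 10: ')' matches '('; pop; stack = (
pos 11: push '['; stack = ([
pos 12: ']' matches '['; pop; stack = (
pos 13: push '{'; stack = ({
pos 14: '}' matches '{'; pop; stack = (
pos 15: push '['; stack = ([
pos 16: saw closer ')' but top of stack is '[' (expected ']') → INVALID
Verdict: type mismatch at position 16: ')' closes '[' → no

Answer: no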